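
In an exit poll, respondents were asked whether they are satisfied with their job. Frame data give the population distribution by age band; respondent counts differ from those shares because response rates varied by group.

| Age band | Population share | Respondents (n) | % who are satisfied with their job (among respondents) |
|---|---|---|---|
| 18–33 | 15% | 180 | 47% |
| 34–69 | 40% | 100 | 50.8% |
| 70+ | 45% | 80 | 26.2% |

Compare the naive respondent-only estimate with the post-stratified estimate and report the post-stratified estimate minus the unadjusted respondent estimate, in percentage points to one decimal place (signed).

-4.3 percentage points

Naive respondent-only estimate (weights = respondent counts):
  (180/360)×47 + (100/360)×50.8 + (80/360)×26.2 = 43.4333%
Post-stratifying to population shares instead:
  0.15×47 + 0.4×50.8 + 0.45×26.2 = 39.16%
Difference = 39.16 − 43.4333 = -4.2733 pp.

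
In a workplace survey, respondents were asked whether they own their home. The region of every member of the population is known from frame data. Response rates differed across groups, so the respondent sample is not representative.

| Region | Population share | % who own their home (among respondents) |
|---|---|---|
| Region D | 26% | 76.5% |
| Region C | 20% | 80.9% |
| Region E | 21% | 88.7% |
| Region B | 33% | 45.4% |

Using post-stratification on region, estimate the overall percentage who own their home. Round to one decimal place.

Each cell contributes population-share × respondent value:
  Region D: 0.26 × 76.5 = 19.89
  Region C: 0.2 × 80.9 = 16.18
  Region E: 0.21 × 88.7 = 18.627
  Region B: 0.33 × 45.4 = 14.982
Post-stratified estimate = 69.679 → 69.7%.

69.7%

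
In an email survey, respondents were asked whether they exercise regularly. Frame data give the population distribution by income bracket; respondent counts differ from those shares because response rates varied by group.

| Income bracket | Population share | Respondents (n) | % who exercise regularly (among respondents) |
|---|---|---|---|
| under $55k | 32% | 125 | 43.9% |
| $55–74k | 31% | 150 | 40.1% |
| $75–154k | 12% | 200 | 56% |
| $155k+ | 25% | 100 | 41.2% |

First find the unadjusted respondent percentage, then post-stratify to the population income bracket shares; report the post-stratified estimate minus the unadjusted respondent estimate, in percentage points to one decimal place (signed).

Without adjustment, the pooled respondent share is:
  (125/575)×43.9 + (150/575)×40.1 + (200/575)×56 + (100/575)×41.2 = 46.6478%
Post-stratifying to population shares instead:
  0.32×43.9 + 0.31×40.1 + 0.12×56 + 0.25×41.2 = 43.499%
Difference = 43.499 − 46.6478 = -3.1488 pp.

-3.1 percentage points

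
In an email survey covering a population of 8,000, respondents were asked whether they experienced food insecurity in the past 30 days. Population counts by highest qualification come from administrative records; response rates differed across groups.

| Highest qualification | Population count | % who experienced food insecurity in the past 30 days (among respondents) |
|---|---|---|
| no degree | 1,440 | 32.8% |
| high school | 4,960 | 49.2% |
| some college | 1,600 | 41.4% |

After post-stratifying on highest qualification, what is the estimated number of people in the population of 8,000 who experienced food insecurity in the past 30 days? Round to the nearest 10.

3,580

Estimated count per cell = population count × respondent percentage:
  no degree: 1,440 × 32.8% = 472.32
  high school: 4,960 × 49.2% = 2440.32
  some college: 1,600 × 41.4% = 662.4
Estimated total = 3575.04 → 3,580.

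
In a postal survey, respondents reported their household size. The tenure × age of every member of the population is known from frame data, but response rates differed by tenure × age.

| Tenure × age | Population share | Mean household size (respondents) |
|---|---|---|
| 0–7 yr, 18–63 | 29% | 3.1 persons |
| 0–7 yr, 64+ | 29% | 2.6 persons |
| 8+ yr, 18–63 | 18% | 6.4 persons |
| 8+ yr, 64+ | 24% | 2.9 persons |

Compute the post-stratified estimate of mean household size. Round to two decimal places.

3.50

Each cell contributes population-share × respondent value:
  0–7 yr, 18–63: 0.29 × 3.1 = 0.899
  0–7 yr, 64+: 0.29 × 2.6 = 0.754
  8+ yr, 18–63: 0.18 × 6.4 = 1.152
  8+ yr, 64+: 0.24 × 2.9 = 0.696
Post-stratified estimate = 3.501 → 3.50.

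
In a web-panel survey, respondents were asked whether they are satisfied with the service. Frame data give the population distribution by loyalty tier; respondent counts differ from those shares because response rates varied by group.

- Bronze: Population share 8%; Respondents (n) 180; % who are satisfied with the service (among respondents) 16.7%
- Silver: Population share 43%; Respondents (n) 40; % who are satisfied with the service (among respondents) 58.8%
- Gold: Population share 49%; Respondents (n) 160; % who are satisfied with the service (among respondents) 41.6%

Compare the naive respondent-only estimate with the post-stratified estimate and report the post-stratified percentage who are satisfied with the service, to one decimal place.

Unadjusted (pooled respondent) estimate weights by respondent counts:
  (180/380)×16.7 + (40/380)×58.8 + (160/380)×41.6 = 31.6158%
Post-stratifying to population shares instead:
  0.08×16.7 + 0.43×58.8 + 0.49×41.6 = 47.004%

47.0%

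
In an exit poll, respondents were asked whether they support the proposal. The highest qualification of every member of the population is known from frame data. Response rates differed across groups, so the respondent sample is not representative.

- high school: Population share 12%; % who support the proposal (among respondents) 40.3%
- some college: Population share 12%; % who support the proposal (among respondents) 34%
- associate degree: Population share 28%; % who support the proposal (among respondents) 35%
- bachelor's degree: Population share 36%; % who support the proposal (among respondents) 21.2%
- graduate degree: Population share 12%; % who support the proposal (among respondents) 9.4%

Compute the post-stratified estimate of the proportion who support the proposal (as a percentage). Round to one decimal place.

Weight each group's respondent value by its population share:
  high school: 0.12 × 40.3 = 4.836
  some college: 0.12 × 34 = 4.08
  associate degree: 0.28 × 35 = 9.8
  bachelor's degree: 0.36 × 21.2 = 7.632
  graduate degree: 0.12 × 9.4 = 1.128
Post-stratified estimate = 27.476 → 27.5%.

27.5%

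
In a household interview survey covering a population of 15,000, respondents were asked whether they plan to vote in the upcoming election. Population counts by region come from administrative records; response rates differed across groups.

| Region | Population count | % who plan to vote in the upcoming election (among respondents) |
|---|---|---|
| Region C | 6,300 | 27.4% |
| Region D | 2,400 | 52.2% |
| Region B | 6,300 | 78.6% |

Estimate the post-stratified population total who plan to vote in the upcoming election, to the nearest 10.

Each cell contributes its population count × the respondent rate:
  Region C: 6,300 × 27.4% = 1726.2
  Region D: 2,400 × 52.2% = 1252.8
  Region B: 6,300 × 78.6% = 4951.8
Estimated total = 7930.8 → 7,930.

7,930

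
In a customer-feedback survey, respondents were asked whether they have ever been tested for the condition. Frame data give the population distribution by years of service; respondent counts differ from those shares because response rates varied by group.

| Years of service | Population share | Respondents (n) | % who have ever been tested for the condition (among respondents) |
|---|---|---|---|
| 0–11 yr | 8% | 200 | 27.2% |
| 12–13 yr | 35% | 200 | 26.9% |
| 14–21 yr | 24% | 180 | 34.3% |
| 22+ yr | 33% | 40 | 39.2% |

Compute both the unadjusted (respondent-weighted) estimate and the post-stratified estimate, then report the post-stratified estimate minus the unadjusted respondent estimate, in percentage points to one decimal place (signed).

Naive respondent-only estimate (weights = respondent counts):
  (200/620)×27.2 + (200/620)×26.9 + (180/620)×34.3 + (40/620)×39.2 = 29.9387%
Post-stratifying to population shares instead:
  0.08×27.2 + 0.35×26.9 + 0.24×34.3 + 0.33×39.2 = 32.759%
Difference = 32.759 − 29.9387 = 2.8203 pp.

+2.8 percentage points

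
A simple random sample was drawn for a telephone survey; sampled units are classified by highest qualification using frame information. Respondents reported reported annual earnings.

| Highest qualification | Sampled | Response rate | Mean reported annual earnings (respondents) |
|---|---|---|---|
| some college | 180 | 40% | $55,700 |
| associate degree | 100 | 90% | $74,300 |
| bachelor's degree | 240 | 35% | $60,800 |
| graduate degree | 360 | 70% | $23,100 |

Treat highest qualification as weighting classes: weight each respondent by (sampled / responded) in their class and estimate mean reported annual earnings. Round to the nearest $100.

$45,900

With weight = n_sampled/n_responded per class, the weighted class total is n_sampled:
  some college: 180 × 55,700 = 10,026,000
  associate degree: 100 × 74,300 = 7,430,000
  bachelor's degree: 240 × 60,800 = 14,592,000
  graduate degree: 360 × 23,100 = 8,316,000
Adjusted estimate = 40,364,000 / 880 = 45868.2 → $45,900.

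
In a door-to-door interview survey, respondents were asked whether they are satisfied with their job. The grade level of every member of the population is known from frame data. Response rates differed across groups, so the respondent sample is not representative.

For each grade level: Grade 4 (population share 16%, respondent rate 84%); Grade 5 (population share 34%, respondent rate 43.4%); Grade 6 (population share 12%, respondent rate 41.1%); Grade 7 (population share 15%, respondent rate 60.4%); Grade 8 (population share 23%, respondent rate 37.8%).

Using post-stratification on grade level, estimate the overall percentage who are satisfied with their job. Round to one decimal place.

Reweight to the known grade level distribution:
  Grade 4: 0.16 × 84 = 13.44
  Grade 5: 0.34 × 43.4 = 14.756
  Grade 6: 0.12 × 41.1 = 4.932
  Grade 7: 0.15 × 60.4 = 9.06
  Grade 8: 0.23 × 37.8 = 8.694
Post-stratified estimate = 50.882 → 50.9%.

50.9%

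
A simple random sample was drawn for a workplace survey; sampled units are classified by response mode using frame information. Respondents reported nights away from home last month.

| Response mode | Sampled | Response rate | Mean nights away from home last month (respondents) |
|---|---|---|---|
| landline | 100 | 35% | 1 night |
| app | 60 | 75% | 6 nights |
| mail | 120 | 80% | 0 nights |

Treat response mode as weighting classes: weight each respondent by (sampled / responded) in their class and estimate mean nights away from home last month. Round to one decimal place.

1.6

Each respondent's weight = sampled/responded in their class; summing within a class gives n_sampled, so:
  landline: 100 × 1 = 100
  app: 60 × 6 = 360
  mail: 120 × 0 = 0
Adjusted estimate = 460 / 280 = 1.64286 → 1.6.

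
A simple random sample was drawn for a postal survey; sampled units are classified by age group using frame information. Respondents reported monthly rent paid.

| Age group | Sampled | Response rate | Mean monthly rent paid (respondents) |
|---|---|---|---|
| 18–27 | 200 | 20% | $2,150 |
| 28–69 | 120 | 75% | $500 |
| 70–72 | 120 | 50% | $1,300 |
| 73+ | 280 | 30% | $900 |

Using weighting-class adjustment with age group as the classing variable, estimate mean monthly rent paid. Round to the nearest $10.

With weight = n_sampled/n_responded per class, the weighted class total is n_sampled:
  18–27: 200 × 2150 = 430,000
  28–69: 120 × 500 = 60,000
  70–72: 120 × 1300 = 156,000
  73+: 280 × 900 = 252,000
Adjusted estimate = 898,000 / 720 = 1247.22 → $1,250.

$1,250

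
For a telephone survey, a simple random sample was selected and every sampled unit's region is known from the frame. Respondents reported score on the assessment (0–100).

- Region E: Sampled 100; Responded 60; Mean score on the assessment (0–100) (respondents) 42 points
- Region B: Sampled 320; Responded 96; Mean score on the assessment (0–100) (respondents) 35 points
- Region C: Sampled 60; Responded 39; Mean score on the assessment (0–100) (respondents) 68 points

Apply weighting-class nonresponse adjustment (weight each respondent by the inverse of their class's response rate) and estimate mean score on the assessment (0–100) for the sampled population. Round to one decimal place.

40.6

Class response rates: Region E 60/100 = 60%, Region B 96/320 = 30%, Region C 39/60 = 65%.
Inverse-response-rate weighting restores each class to its sampled count, so class totals weight by n_sampled:
  Region E: 100 × 42 = 4200
  Region B: 320 × 35 = 11,200
  Region C: 60 × 68 = 4080
Adjusted estimate = 19,480 / 480 = 40.5833 → 40.6.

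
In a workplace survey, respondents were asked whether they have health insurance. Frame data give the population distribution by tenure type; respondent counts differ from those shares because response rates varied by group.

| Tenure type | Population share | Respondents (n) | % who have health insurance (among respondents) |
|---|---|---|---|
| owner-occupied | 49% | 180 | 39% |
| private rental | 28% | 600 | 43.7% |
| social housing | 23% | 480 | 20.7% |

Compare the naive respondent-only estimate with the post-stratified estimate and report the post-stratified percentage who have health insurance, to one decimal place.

Naive respondent-only estimate (weights = respondent counts):
  (180/1260)×39 + (600/1260)×43.7 + (480/1260)×20.7 = 34.2667%
Post-stratifying to population shares instead:
  0.49×39 + 0.28×43.7 + 0.23×20.7 = 36.107%

36.1%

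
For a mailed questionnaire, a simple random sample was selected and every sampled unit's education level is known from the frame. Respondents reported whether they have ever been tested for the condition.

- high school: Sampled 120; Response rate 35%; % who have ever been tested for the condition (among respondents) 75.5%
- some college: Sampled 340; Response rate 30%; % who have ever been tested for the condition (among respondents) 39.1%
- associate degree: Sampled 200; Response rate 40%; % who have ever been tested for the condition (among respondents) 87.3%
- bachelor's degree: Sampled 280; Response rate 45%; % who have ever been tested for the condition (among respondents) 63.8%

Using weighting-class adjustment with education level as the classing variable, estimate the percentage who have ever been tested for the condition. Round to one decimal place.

61.4%

Inverse-response-rate weighting restores each class to its sampled count, so class totals weight by n_sampled:
  high school: 120 × 75.5 = 9060
  some college: 340 × 39.1 = 13,294
  associate degree: 200 × 87.3 = 17,460
  bachelor's degree: 280 × 63.8 = 17,864
Adjusted estimate = 57,678 / 940 = 61.3596 → 61.4%.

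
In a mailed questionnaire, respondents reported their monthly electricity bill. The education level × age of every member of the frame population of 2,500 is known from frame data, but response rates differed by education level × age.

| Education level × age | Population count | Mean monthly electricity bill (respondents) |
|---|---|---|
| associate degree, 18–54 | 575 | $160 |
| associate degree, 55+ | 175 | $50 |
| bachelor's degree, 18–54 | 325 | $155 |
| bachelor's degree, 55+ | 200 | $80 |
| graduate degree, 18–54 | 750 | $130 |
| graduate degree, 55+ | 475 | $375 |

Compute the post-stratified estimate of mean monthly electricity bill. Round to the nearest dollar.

Each cell contributes population-share × respondent value:
  associate degree, 18–54: (575/2,500) × 160 = 36.8
  associate degree, 55+: (175/2,500) × 50 = 3.5
  bachelor's degree, 18–54: (325/2,500) × 155 = 20.15
  bachelor's degree, 55+: (200/2,500) × 80 = 6.4
  graduate degree, 18–54: (750/2,500) × 130 = 39
  graduate degree, 55+: (475/2,500) × 375 = 71.25
Post-stratified estimate = 177.1 → $177.

$177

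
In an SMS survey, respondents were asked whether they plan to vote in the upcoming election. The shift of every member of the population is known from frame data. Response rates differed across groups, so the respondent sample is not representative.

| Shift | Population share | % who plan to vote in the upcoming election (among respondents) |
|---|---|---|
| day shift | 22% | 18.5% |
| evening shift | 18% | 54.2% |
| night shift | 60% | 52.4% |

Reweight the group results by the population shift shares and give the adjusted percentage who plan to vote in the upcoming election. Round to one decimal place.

45.3%

Each cell contributes population-share × respondent value:
  day shift: 0.22 × 18.5 = 4.07
  evening shift: 0.18 × 54.2 = 9.756
  night shift: 0.6 × 52.4 = 31.44
Post-stratified estimate = 45.266 → 45.3%.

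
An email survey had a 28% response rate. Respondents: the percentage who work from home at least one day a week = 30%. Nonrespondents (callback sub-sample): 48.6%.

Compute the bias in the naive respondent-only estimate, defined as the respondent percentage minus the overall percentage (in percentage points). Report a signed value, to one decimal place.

Nonresponse fraction = 1 − 0.28 = 0.72.
Bias = (nonresponse fraction) × (respondent percentage − nonrespondent percentage)
     = 0.72 × (30 − 48.6) = 0.72 × -18.6 = -13.392.

-13.4 percentage points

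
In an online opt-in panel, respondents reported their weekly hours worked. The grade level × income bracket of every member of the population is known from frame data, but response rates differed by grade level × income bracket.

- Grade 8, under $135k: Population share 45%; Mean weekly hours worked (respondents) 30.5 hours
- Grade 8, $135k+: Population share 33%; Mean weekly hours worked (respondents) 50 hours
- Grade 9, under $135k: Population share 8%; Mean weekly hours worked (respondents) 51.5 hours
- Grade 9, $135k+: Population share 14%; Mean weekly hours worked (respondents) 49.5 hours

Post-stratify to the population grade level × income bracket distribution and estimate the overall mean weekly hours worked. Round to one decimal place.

Each cell contributes population-share × respondent value:
  Grade 8, under $135k: 0.45 × 30.5 = 13.725
  Grade 8, $135k+: 0.33 × 50 = 16.5
  Grade 9, under $135k: 0.08 × 51.5 = 4.12
  Grade 9, $135k+: 0.14 × 49.5 = 6.93
Post-stratified estimate = 41.275 → 41.3.

41.3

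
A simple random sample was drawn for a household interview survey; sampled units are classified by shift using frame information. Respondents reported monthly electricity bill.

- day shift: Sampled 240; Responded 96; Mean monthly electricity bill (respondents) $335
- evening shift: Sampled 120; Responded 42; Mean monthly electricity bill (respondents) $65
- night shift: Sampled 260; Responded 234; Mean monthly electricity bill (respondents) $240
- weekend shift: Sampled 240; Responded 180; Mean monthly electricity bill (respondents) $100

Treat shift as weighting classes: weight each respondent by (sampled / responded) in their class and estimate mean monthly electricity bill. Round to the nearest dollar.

$203

Response rates by class: day shift 96/240 = 40%, evening shift 42/120 = 35%, night shift 234/260 = 90%, weekend shift 180/240 = 75%.
Weighting each respondent by the inverse class response rate inflates each class back to its sampled size, so the class weight is n_sampled:
  day shift: 240 × 335 = 80,400
  evening shift: 120 × 65 = 7800
  night shift: 260 × 240 = 62,400
  weekend shift: 240 × 100 = 24,000
Adjusted estimate = 174,600 / 860 = 203.023 → $203.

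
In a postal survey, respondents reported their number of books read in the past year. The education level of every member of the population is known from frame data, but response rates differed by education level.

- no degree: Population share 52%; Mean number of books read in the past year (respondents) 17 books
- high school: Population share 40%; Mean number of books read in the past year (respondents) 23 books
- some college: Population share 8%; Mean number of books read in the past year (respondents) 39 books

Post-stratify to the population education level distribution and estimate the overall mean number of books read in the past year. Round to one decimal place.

Post-stratification weights by population share, not respondent share:
  no degree: 0.52 × 17 = 8.84
  high school: 0.4 × 23 = 9.2
  some college: 0.08 × 39 = 3.12
Post-stratified estimate = 21.16 → 21.2.

21.2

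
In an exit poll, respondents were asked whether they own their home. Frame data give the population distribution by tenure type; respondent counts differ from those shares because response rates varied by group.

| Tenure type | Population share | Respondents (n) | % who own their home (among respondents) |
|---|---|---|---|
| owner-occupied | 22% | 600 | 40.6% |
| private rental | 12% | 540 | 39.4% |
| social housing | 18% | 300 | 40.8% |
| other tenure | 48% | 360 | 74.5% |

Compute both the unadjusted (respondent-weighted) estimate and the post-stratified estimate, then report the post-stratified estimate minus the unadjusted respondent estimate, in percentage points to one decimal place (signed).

Naive respondent-only estimate (weights = respondent counts):
  (600/1800)×40.6 + (540/1800)×39.4 + (300/1800)×40.8 + (360/1800)×74.5 = 47.0533%
Post-stratifying to population shares instead:
  0.22×40.6 + 0.12×39.4 + 0.18×40.8 + 0.48×74.5 = 56.764%
Difference = 56.764 − 47.0533 = 9.7107 pp.

+9.7 percentage points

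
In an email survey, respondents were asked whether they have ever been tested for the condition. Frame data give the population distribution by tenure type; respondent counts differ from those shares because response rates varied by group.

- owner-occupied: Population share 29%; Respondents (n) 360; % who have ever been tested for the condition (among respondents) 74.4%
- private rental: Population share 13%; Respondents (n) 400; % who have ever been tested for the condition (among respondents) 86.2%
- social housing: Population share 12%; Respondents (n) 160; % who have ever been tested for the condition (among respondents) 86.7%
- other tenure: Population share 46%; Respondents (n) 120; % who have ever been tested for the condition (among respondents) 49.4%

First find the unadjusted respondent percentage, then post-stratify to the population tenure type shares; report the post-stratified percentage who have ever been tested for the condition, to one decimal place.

65.9%

Naive respondent-only estimate (weights = respondent counts):
  (360/1040)×74.4 + (400/1040)×86.2 + (160/1040)×86.7 + (120/1040)×49.4 = 77.9462%
Post-stratifying to population shares instead:
  0.29×74.4 + 0.13×86.2 + 0.12×86.7 + 0.46×49.4 = 65.91%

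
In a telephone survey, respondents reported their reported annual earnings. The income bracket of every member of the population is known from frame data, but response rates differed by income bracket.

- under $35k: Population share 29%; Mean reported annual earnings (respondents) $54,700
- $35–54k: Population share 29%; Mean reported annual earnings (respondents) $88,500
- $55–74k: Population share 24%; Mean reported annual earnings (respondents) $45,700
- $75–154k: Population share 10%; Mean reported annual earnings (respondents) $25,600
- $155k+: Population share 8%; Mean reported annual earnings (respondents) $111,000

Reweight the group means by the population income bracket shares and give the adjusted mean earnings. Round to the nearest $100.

$63,900

Reweight to the known income bracket distribution:
  under $35k: 0.29 × 54,700 = 15,863
  $35–54k: 0.29 × 88,500 = 25,665
  $55–74k: 0.24 × 45,700 = 10,968
  $75–154k: 0.1 × 25,600 = 2560
  $155k+: 0.08 × 111,000 = 8880
Post-stratified estimate = 63,936 → $63,900.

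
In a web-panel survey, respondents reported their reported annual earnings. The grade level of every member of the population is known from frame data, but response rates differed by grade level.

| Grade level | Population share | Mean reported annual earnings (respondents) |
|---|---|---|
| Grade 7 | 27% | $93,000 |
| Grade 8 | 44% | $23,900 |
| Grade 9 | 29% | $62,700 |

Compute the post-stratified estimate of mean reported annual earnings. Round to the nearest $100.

Reweight to the known grade level distribution:
  Grade 7: 0.27 × 93,000 = 25,110
  Grade 8: 0.44 × 23,900 = 10,516
  Grade 9: 0.29 × 62,700 = 18,183
Post-stratified estimate = 53,809 → $53,800.

$53,800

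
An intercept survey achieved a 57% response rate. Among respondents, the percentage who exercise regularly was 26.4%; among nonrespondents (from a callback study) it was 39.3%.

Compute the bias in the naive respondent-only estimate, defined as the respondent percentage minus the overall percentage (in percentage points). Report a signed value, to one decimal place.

Nonresponse fraction = 1 − 0.57 = 0.43.
Bias = (nonresponse fraction) × (respondent percentage − nonrespondent percentage)
     = 0.43 × (26.4 − 39.3) = 0.43 × -12.9 = -5.547.

-5.5 percentage points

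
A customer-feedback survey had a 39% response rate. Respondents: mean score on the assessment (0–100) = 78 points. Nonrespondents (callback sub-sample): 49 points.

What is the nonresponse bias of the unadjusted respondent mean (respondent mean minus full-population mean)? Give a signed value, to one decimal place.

Nonresponse fraction = 1 − 0.39 = 0.61.
Bias = (nonresponse fraction) × (respondent mean − nonrespondent mean)
     = 0.61 × (78 − 49) = 0.61 × 29 = 17.69.

+17.7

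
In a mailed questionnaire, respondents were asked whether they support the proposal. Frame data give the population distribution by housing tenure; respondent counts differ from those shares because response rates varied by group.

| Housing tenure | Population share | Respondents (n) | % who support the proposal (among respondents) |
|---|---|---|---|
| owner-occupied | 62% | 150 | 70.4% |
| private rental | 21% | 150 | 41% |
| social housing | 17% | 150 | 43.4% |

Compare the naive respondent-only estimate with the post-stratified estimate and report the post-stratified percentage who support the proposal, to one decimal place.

Naive respondent-only estimate (weights = respondent counts):
  (150/450)×70.4 + (150/450)×41 + (150/450)×43.4 = 51.6%
Post-stratifying to population shares instead:
  0.62×70.4 + 0.21×41 + 0.17×43.4 = 59.636%

59.6%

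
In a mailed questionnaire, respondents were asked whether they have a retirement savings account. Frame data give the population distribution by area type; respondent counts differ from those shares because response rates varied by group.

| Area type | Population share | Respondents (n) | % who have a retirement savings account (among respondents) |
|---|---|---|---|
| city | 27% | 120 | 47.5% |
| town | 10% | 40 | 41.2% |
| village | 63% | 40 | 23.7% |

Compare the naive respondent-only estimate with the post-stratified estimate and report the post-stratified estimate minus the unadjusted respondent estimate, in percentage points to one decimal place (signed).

-9.6 percentage points

Without adjustment, the pooled respondent share is:
  (120/200)×47.5 + (40/200)×41.2 + (40/200)×23.7 = 41.48%
Post-stratified estimate weights by population shares:
  0.27×47.5 + 0.1×41.2 + 0.63×23.7 = 31.876%
Difference = 31.876 − 41.48 = -9.604 pp.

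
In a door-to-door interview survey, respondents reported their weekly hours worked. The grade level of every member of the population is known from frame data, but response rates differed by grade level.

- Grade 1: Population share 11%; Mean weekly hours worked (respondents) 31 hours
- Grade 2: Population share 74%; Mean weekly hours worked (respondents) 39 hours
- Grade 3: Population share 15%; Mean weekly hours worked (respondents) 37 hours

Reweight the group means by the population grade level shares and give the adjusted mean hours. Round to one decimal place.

37.8

Weight each group's respondent value by its population share:
  Grade 1: 0.11 × 31 = 3.41
  Grade 2: 0.74 × 39 = 28.86
  Grade 3: 0.15 × 37 = 5.55
Post-stratified estimate = 37.82 → 37.8.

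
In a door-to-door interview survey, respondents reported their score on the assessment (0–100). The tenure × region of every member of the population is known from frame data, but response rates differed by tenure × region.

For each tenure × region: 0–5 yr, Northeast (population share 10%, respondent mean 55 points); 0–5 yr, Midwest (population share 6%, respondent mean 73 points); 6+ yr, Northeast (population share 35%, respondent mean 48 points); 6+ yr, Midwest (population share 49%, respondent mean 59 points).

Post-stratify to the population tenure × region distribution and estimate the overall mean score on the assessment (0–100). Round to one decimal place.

55.6

Each cell contributes population-share × respondent value:
  0–5 yr, Northeast: 0.1 × 55 = 5.5
  0–5 yr, Midwest: 0.06 × 73 = 4.38
  6+ yr, Northeast: 0.35 × 48 = 16.8
  6+ yr, Midwest: 0.49 × 59 = 28.91
Post-stratified estimate = 55.59 → 55.6.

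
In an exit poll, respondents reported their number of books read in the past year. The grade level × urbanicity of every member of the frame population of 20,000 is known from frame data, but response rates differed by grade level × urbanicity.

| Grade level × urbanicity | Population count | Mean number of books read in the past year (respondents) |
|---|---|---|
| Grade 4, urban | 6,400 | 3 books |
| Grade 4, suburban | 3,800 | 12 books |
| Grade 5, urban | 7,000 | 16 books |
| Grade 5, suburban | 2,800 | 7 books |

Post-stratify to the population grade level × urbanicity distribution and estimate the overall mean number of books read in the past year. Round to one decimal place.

9.8

Reweight to the known grade level × urbanicity distribution:
  Grade 4, urban: (6,400/20,000) × 3 = 0.96
  Grade 4, suburban: (3,800/20,000) × 12 = 2.28
  Grade 5, urban: (7,000/20,000) × 16 = 5.6
  Grade 5, suburban: (2,800/20,000) × 7 = 0.98
Post-stratified estimate = 9.82 → 9.8.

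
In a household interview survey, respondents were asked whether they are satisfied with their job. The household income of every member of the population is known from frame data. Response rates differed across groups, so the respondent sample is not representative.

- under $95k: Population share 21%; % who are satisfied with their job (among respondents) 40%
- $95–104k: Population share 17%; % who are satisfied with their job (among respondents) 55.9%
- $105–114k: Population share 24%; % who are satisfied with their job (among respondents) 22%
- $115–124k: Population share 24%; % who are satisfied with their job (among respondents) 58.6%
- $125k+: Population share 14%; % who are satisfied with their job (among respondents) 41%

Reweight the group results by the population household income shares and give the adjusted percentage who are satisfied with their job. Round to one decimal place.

Weight each group's respondent value by its population share:
  under $95k: 0.21 × 40 = 8.4
  $95–104k: 0.17 × 55.9 = 9.503
  $105–114k: 0.24 × 22 = 5.28
  $115–124k: 0.24 × 58.6 = 14.064
  $125k+: 0.14 × 41 = 5.74
Post-stratified estimate = 42.987 → 43.0%.

43.0%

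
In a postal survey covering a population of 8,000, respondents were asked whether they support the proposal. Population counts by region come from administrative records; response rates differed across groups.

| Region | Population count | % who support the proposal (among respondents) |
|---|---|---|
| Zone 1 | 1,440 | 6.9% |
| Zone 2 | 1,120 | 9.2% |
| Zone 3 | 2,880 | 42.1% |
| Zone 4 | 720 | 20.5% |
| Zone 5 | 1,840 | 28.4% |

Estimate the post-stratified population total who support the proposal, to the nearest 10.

Estimated count per cell = population count × respondent percentage:
  Zone 1: 1,440 × 6.9% = 99.36
  Zone 2: 1,120 × 9.2% = 103.04
  Zone 3: 2,880 × 42.1% = 1212.48
  Zone 4: 720 × 20.5% = 147.6
  Zone 5: 1,840 × 28.4% = 522.56
Estimated total = 2085.04 → 2,090.

2,090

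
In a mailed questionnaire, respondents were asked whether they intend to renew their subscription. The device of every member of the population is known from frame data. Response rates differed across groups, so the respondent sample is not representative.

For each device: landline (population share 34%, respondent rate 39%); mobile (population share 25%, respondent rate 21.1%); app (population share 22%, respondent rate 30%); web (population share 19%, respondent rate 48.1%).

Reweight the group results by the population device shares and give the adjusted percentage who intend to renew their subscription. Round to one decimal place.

Reweight to the known device distribution:
  landline: 0.34 × 39 = 13.26
  mobile: 0.25 × 21.1 = 5.275
  app: 0.22 × 30 = 6.6
  web: 0.19 × 48.1 = 9.139
Post-stratified estimate = 34.274 → 34.3%.

34.3%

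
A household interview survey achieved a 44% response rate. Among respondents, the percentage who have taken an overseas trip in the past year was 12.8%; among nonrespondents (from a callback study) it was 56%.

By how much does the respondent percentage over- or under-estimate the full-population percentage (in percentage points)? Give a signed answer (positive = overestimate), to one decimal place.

-24.2 percentage points

Nonresponse fraction = 1 − 0.44 = 0.56.
Bias = (nonresponse fraction) × (respondent percentage − nonrespondent percentage)
     = 0.56 × (12.8 − 56) = 0.56 × -43.2 = -24.192.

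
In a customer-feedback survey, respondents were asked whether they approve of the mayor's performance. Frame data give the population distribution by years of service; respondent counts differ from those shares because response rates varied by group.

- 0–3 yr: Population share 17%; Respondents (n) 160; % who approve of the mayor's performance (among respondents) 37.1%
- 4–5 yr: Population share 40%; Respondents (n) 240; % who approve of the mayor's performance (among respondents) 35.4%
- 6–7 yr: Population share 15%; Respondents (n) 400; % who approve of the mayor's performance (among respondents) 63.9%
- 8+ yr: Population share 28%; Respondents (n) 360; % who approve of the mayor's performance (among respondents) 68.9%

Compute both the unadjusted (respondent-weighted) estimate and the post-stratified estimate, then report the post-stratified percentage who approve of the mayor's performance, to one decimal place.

Naive respondent-only estimate (weights = respondent counts):
  (160/1160)×37.1 + (240/1160)×35.4 + (400/1160)×63.9 + (360/1160)×68.9 = 55.8586%
Reweighting by population years of service shares:
  0.17×37.1 + 0.4×35.4 + 0.15×63.9 + 0.28×68.9 = 49.344%

49.3%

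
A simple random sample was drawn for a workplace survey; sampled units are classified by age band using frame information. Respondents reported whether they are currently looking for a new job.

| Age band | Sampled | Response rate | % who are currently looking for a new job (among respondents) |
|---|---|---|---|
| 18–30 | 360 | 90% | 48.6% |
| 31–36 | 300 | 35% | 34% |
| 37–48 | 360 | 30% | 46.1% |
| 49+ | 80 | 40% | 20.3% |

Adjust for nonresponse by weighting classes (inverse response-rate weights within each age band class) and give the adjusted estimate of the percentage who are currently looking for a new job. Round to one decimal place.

Each respondent's weight = sampled/responded in their class; summing within a class gives n_sampled, so:
  18–30: 360 × 48.6 = 17,496
  31–36: 300 × 34 = 10,200
  37–48: 360 × 46.1 = 16,596
  49+: 80 × 20.3 = 1624
Adjusted estimate = 45,916 / 1,100 = 41.7418 → 41.7%.

41.7%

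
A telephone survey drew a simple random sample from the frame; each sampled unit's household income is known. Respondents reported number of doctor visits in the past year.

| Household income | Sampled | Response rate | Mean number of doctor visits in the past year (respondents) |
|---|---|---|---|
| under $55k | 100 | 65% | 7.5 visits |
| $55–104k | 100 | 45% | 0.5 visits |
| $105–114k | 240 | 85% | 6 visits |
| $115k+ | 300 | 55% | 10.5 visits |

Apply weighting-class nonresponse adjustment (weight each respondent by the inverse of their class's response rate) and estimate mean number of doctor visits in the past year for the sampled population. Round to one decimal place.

With weight = n_sampled/n_responded per class, the weighted class total is n_sampled:
  under $55k: 100 × 7.5 = 750
  $55–104k: 100 × 0.5 = 50
  $105–114k: 240 × 6 = 1440
  $115k+: 300 × 10.5 = 3150
Adjusted estimate = 5390 / 740 = 7.28378 → 7.3.

7.3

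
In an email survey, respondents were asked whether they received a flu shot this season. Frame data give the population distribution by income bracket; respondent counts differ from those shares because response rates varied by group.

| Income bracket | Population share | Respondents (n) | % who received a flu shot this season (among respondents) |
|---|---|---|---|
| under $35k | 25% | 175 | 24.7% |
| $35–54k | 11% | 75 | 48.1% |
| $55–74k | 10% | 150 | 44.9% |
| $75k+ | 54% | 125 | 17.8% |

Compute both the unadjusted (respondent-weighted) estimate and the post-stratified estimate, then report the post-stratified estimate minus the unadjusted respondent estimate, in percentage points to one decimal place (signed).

Unadjusted (pooled respondent) estimate weights by respondent counts:
  (175/525)×24.7 + (75/525)×48.1 + (150/525)×44.9 + (125/525)×17.8 = 32.1714%
Post-stratified estimate weights by population shares:
  0.25×24.7 + 0.11×48.1 + 0.1×44.9 + 0.54×17.8 = 25.568%
Difference = 25.568 − 32.1714 = -6.6034 pp.

-6.6 percentage points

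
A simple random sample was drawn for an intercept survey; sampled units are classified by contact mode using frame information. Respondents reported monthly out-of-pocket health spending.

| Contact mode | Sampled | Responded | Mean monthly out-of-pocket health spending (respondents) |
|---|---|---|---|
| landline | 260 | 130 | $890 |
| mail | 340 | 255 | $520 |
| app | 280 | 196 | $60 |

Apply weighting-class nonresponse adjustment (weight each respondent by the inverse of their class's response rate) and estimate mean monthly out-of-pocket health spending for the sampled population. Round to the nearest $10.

$480

Response rates by class: landline 130/260 = 50%, mail 255/340 = 75%, app 196/280 = 70%.
Each respondent's weight = sampled/responded in their class; summing within a class gives n_sampled, so:
  landline: 260 × 890 = 231,400
  mail: 340 × 520 = 176,800
  app: 280 × 60 = 16,800
Adjusted estimate = 425,000 / 880 = 482.955 → $480.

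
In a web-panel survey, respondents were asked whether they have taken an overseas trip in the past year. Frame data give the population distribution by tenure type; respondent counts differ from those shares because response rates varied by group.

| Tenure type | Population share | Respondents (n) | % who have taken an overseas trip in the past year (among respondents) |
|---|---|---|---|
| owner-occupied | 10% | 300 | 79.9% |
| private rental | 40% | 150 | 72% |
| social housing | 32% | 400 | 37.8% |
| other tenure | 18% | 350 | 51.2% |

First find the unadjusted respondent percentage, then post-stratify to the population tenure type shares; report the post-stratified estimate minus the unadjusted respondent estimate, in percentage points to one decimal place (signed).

Unadjusted (pooled respondent) estimate weights by respondent counts:
  (300/1200)×79.9 + (150/1200)×72 + (400/1200)×37.8 + (350/1200)×51.2 = 56.5083%
Post-stratifying to population shares instead:
  0.1×79.9 + 0.4×72 + 0.32×37.8 + 0.18×51.2 = 58.102%
Difference = 58.102 − 56.5083 = 1.5937 pp.

+1.6 percentage points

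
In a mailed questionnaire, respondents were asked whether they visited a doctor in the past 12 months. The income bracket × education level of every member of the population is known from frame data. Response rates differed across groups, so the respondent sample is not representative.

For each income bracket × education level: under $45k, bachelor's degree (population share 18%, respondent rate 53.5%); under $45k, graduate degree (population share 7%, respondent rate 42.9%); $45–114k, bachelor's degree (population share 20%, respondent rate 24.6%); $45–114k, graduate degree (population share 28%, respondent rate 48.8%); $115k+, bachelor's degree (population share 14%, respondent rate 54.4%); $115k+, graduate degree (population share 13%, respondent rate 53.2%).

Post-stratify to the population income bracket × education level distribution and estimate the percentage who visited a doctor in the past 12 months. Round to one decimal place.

45.7%

Weight each group's respondent value by its population share:
  under $45k, bachelor's degree: 0.18 × 53.5 = 9.63
  under $45k, graduate degree: 0.07 × 42.9 = 3.003
  $45–114k, bachelor's degree: 0.2 × 24.6 = 4.92
  $45–114k, graduate degree: 0.28 × 48.8 = 13.664
  $115k+, bachelor's degree: 0.14 × 54.4 = 7.616
  $115k+, graduate degree: 0.13 × 53.2 = 6.916
Post-stratified estimate = 45.749 → 45.7%.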